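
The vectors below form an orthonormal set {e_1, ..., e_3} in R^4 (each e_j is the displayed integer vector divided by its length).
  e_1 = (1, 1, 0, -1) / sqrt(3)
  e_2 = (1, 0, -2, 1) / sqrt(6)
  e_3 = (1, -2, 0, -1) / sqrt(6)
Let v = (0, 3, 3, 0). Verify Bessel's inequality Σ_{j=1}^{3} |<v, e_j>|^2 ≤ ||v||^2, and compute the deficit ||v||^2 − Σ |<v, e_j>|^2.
Σ |<v, e_j>|^2 = 15; ||v||^2 = 18; deficit = 3

Write each e_j = u_j / sqrt(<u_j, u_j>) where u_j is the displayed integer vector. Then <v, e_j> = <v, u_j> / sqrt(<u_j, u_j>), so |<v, e_j>|^2 = <v, u_j>^2 / <u_j, u_j>.
Coefficients: <v, e_1> = 3/sqrt(3), <v, e_2> = -6/sqrt(6), <v, e_3> = -6/sqrt(6).
Square and sum: Σ |<v, e_j>|^2 = 15.
Compute ||v||^2 = v·v = 18.
Deficit = 18 − 15 = 3 ≥ 0, confirming Bessel's inequality. (The deficit equals ||v − Σ <v,e_j> e_j||^2, the squared distance from v to span{e_j}.)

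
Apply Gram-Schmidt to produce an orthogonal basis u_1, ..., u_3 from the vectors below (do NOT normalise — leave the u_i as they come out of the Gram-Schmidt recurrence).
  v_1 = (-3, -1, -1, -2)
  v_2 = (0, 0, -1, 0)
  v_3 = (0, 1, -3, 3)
Orthogonal basis:
  u_1 = (-3, -1, -1, -2)
  u_2 = (1/5, 1/15, -14/15, 2/15)
  u_3 = (-3/2, 1/2, 0, 2)

Apply the Gram-Schmidt recurrence
  u_1 = v_1
  u_i = v_i − Σ_{j<i} ((v_i · u_j) / (u_j · u_j)) · u_j.

Step by step this gives:
  u_1 = (-3, -1, -1, -2)
  u_2 = (1/5, 1/15, -14/15, 2/15)
  u_3 = (-3/2, 1/2, 0, 2)

Orthogonality check:
  u_2 · u_1 = 0 (should be 0)
  u_3 · u_1 = 0 (should be 0)
  u_3 · u_2 = 0 (should be 0)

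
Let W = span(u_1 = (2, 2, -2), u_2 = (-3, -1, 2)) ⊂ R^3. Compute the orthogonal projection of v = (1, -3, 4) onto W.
proj_W(v) = (0, -4, 2)

Set up U = [u_1 | ... | u_2] ∈ R^(3×2). The projector onto W = col(U) is P = U (U^T U)^(-1) U^T.
Compute U^T U =
  [12, -12]
  [-12, 14],
and U^T v = (-12, 8).
Solve U^T U · c = U^T v for the coefficients: c = (-3, -2). The projection is proj_W(v) = U c.
Check: (v - proj_W(v)) · u_1 = 0  (should be 0).
Check: (v - proj_W(v)) · u_2 = 0  (should be 0).
Result: proj_W(v) = (0, -4, 2).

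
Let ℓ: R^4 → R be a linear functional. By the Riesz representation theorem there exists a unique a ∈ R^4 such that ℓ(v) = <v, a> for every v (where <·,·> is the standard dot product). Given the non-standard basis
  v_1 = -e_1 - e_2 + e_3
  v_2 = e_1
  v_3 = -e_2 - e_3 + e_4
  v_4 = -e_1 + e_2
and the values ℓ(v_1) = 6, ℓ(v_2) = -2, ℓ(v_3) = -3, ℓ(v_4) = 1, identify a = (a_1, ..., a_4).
a = (-2, -1, 3, -1)

Write a = (a_1, ..., a_4) in the standard basis. For each basis vector v_i, ℓ(v_i) = <v_i, a> is a linear equation in the a_j's. Collect the n equations into a matrix system V a = ℓ, where row i of V is v_i (expressed in the standard basis). Since V is invertible (lower-triangular with 1s on the diagonal, up to permutation), solve by back-substitution:
  V =
[[-1, -1, 1, 0],
 [1, 0, 0, 0],
 [0, -1, -1, 1],
 [-1, 1, 0, 0]]
  V a = (6, -2, -3, 1)
Solving gives a = (-2, -1, 3, -1).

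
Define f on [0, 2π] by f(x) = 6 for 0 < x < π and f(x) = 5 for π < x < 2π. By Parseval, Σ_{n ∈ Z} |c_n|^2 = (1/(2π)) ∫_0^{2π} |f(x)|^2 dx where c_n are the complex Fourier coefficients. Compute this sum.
Σ |c_n|^2 = 61/2

Parseval equates the L^2 energy of f (normalised by 1/(2π)) with the ℓ^2 sum of its Fourier coefficients: (1/(2π)) ∫_0^{2π} |f|^2 = Σ |c_n|^2.
Compute the left side: (1/(2π)) [∫_0^π 6^2 dx + ∫_π^{2π} 5^2 dx] = (1/(2π)) · (36π + 25π) = (36 + 25)/2 = 61/2.
So Σ_{n ∈ Z} |c_n|^2 = 61/2.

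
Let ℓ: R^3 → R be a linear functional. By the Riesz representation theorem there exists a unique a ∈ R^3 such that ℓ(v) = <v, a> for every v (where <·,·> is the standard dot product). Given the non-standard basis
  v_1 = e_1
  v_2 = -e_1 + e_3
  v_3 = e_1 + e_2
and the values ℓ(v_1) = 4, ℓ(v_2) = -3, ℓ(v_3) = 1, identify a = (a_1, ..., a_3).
a = (4, -3, 1)

Write a = (a_1, ..., a_3) in the standard basis. For each basis vector v_i, ℓ(v_i) = <v_i, a> is a linear equation in the a_j's. Collect the n equations into a matrix system V a = ℓ, where row i of V is v_i (expressed in the standard basis). Since V is invertible (lower-triangular with 1s on the diagonal, up to permutation), solve by back-substitution:
  V =
[[1, 0, 0],
 [-1, 0, 1],
 [1, 1, 0]]
  V a = (4, -3, 1)
Solving gives a = (4, -3, 1).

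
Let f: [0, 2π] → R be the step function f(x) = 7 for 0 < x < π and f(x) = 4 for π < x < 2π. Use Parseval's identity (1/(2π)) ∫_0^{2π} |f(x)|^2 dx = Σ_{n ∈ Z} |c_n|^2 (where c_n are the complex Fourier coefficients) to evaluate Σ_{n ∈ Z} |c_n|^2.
Σ |c_n|^2 = 65/2

Parseval equates the L^2 energy of f (normalised by 1/(2π)) with the ℓ^2 sum of its Fourier coefficients: (1/(2π)) ∫_0^{2π} |f|^2 = Σ |c_n|^2.
Compute the left side: (1/(2π)) [∫_0^π 7^2 dx + ∫_π^{2π} 4^2 dx] = (1/(2π)) · (49π + 16π) = (49 + 16)/2 = 65/2.
So Σ_{n ∈ Z} |c_n|^2 = 65/2.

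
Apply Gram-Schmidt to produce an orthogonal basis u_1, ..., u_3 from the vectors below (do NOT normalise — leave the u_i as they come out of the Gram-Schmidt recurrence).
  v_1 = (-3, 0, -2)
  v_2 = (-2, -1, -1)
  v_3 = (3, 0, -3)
Orthogonal basis:
  u_1 = (-3, 0, -2)
  u_2 = (-2/13, -1, 3/13)
  u_3 = (15/7, -15/14, -45/14)

Apply the Gram-Schmidt recurrence
  u_1 = v_1
  u_i = v_i − Σ_{j<i} ((v_i · u_j) / (u_j · u_j)) · u_j.

Step by step this gives:
  u_1 = (-3, 0, -2)
  u_2 = (-2/13, -1, 3/13)
  u_3 = (15/7, -15/14, -45/14)

Orthogonality check:
  u_2 · u_1 = 0 (should be 0)
  u_3 · u_1 = 0 (should be 0)
  u_3 · u_2 = 0 (should be 0)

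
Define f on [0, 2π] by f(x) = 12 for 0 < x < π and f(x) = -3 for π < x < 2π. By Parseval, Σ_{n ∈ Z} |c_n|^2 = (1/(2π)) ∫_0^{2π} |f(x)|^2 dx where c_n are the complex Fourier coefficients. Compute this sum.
Σ |c_n|^2 = 153/2

Parseval equates the L^2 energy of f (normalised by 1/(2π)) with the ℓ^2 sum of its Fourier coefficients: (1/(2π)) ∫_0^{2π} |f|^2 = Σ |c_n|^2.
Compute the left side: (1/(2π)) [∫_0^π 12^2 dx + ∫_π^{2π} (-3)^2 dx] = (1/(2π)) · (144π + 9π) = (144 + 9)/2 = 153/2.
So Σ_{n ∈ Z} |c_n|^2 = 153/2.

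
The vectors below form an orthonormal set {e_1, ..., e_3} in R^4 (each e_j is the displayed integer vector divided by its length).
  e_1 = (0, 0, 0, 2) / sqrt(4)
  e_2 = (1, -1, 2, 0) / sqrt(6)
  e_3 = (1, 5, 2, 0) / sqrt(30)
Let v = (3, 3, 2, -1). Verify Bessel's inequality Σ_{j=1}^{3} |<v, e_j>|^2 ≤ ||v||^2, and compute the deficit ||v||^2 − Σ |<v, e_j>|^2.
Σ |<v, e_j>|^2 = 99/5; ||v||^2 = 23; deficit = 16/5

Write each e_j = u_j / sqrt(<u_j, u_j>) where u_j is the displayed integer vector. Then <v, e_j> = <v, u_j> / sqrt(<u_j, u_j>), so |<v, e_j>|^2 = <v, u_j>^2 / <u_j, u_j>.
Coefficients: <v, e_1> = -2/sqrt(4), <v, e_2> = 4/sqrt(6), <v, e_3> = 22/sqrt(30).
Square and sum: Σ |<v, e_j>|^2 = 99/5.
Compute ||v||^2 = v·v = 23.
Deficit = 23 − 99/5 = 16/5 ≥ 0, confirming Bessel's inequality. (The deficit equals ||v − Σ <v,e_j> e_j||^2, the squared distance from v to span{e_j}.)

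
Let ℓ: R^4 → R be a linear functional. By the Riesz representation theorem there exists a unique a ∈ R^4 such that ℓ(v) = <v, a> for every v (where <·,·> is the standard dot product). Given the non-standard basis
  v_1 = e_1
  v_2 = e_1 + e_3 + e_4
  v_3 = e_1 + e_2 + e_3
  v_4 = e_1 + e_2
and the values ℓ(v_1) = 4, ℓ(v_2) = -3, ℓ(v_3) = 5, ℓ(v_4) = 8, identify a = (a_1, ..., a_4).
a = (4, 4, -3, -4)

Write a = (a_1, ..., a_4) in the standard basis. For each basis vector v_i, ℓ(v_i) = <v_i, a> is a linear equation in the a_j's. Collect the n equations into a matrix system V a = ℓ, where row i of V is v_i (expressed in the standard basis). Since V is invertible (lower-triangular with 1s on the diagonal, up to permutation), solve by back-substitution:
  V =
[[1, 0, 0, 0],
 [1, 0, 1, 1],
 [1, 1, 1, 0],
 [1, 1, 0, 0]]
  V a = (4, -3, 5, 8)
Solving gives a = (4, 4, -3, -4).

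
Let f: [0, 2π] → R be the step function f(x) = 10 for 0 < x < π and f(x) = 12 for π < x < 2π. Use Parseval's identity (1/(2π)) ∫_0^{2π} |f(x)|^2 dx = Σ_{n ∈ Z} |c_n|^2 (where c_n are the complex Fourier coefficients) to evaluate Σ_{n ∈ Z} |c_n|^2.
Σ |c_n|^2 = 122

Parseval equates the L^2 energy of f (normalised by 1/(2π)) with the ℓ^2 sum of its Fourier coefficients: (1/(2π)) ∫_0^{2π} |f|^2 = Σ |c_n|^2.
Compute the left side: (1/(2π)) [∫_0^π 10^2 dx + ∫_π^{2π} 12^2 dx] = (1/(2π)) · (100π + 144π) = (100 + 144)/2 = 122.
So Σ_{n ∈ Z} |c_n|^2 = 122.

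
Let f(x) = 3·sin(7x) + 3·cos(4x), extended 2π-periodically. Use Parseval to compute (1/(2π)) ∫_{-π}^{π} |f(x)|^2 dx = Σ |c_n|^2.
Σ |c_n|^2 = 9

Expand |f|^2 and use orthogonality of {sin(nx), cos(mx)} on [-π, π]:
  ∫_{-π}^{π} sin(nx)^2 dx = π, ∫ cos(mx)^2 dx = π, and cross terms integrate to 0.
So ∫_{-π}^{π} f(x)^2 dx = 3^2 · π + 3^2 · π = (9 + 9)π.
Divide by 2π: (9 + 9)/2 = 9.
By Parseval, this equals Σ |c_n|^2.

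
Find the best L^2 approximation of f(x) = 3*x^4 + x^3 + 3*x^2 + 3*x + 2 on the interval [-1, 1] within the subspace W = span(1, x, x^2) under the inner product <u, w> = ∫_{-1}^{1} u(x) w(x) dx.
g(x) = 39*x^2/7 + 18*x/5 + 61/35

The best approximation g ∈ W is the orthogonal projection of f onto W. Writing g = a_0 + a_1 x + a_2 x^2, the coefficients solve the normal equations G · a = b where
  G_{ij} = <φ_i, φ_j> and b_i = <f, φ_i>, with φ_0 = 1, φ_1 = x, φ_2 = x^2.
G =
  [2, 0, 2/3]
  [0, 2/3, 0]
  [2/3, 0, 2/5],
b = (36/5, 12/5, 356/105).
Solving gives a_0 = 61/35, a_1 = 18/5, a_2 = 39/7, so
  g(x) = 39*x^2/7 + 18*x/5 + 61/35.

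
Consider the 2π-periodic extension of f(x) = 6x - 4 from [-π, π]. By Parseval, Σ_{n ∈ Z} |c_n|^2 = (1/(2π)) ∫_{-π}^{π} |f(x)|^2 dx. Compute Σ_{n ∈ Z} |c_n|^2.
Σ |c_n|^2 = 12π^2 + 16

Expand and integrate term by term over [-π, π]:
  ∫ (6x)^2 dx = 36·(2π^3/3); ∫ 2·6·(-4)·x dx = 0 (odd integrand); ∫ (-4)^2 dx = 16·2π.
So (1/(2π)) ∫_{-π}^{π} (6x - 4)^2 dx = 36π^2/3 + 16 = 12π^2 + 16.
Parseval ⇒ Σ |c_n|^2 = 12π^2 + 16.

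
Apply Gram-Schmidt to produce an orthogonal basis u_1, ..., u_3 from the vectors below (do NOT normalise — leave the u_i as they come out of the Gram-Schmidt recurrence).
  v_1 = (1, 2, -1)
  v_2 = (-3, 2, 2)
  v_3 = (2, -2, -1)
Orthogonal basis:
  u_1 = (1, 2, -1)
  u_2 = (-17/6, 7/3, 11/6)
  u_3 = (12/101, 2/101, 16/101)

Apply the Gram-Schmidt recurrence
  u_1 = v_1
  u_i = v_i − Σ_{j<i} ((v_i · u_j) / (u_j · u_j)) · u_j.

Step by step this gives:
  u_1 = (1, 2, -1)
  u_2 = (-17/6, 7/3, 11/6)
  u_3 = (12/101, 2/101, 16/101)

Orthogonality check:
  u_2 · u_1 = 0 (should be 0)
  u_3 · u_1 = 0 (should be 0)
  u_3 · u_2 = 0 (should be 0)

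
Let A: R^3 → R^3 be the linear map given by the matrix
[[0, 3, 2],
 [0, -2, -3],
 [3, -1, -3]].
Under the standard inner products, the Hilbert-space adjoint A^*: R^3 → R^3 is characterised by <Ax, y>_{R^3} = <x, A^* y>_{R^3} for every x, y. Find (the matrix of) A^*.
A^* = A^T =
[[0, 0, 3],
 [3, -2, -1],
 [2, -3, -3]]

For real matrices with standard dot products, the defining identity <Ax, y> = <x, A^* y> gives (Ax)^T y = x^T (A^*) y, i.e. x^T A^T y = x^T (A^*) y. Since this holds for all x, y, we must have A^* = A^T. Therefore
A^* =
[[0, 0, 3],
 [3, -2, -1],
 [2, -3, -3]].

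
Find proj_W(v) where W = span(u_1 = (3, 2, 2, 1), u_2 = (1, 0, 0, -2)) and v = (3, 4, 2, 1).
proj_W(v) = (323/89, 218/89, 218/89, 117/89)

Set up U = [u_1 | ... | u_2] ∈ R^(4×2). The projector onto W = col(U) is P = U (U^T U)^(-1) U^T.
Compute U^T U =
  [18, 1]
  [1, 5],
and U^T v = (22, 1).
Solve U^T U · c = U^T v for the coefficients: c = (109/89, -4/89). The projection is proj_W(v) = U c.
Check: (v - proj_W(v)) · u_1 = 0  (should be 0).
Check: (v - proj_W(v)) · u_2 = 0  (should be 0).
Result: proj_W(v) = (323/89, 218/89, 218/89, 117/89).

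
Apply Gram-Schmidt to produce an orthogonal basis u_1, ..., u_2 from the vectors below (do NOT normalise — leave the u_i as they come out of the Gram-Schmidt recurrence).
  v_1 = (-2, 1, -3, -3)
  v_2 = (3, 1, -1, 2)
Orthogonal basis:
  u_1 = (-2, 1, -3, -3)
  u_2 = (53/23, 31/23, -47/23, 22/23)

Apply the Gram-Schmidt recurrence
  u_1 = v_1
  u_i = v_i − Σ_{j<i} ((v_i · u_j) / (u_j · u_j)) · u_j.

Step by step this gives:
  u_1 = (-2, 1, -3, -3)
  u_2 = (53/23, 31/23, -47/23, 22/23)

Orthogonality check:
  u_2 · u_1 = 0 (should be 0)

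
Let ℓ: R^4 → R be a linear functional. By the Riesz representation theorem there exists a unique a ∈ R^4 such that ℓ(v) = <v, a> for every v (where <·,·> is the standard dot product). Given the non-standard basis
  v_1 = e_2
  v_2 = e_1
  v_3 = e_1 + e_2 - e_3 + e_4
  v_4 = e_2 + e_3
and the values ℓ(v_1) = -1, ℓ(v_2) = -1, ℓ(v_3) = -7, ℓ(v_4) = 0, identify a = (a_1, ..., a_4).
a = (-1, -1, 1, -4)

Write a = (a_1, ..., a_4) in the standard basis. For each basis vector v_i, ℓ(v_i) = <v_i, a> is a linear equation in the a_j's. Collect the n equations into a matrix system V a = ℓ, where row i of V is v_i (expressed in the standard basis). Since V is invertible (lower-triangular with 1s on the diagonal, up to permutation), solve by back-substitution:
  V =
[[0, 1, 0, 0],
 [1, 0, 0, 0],
 [1, 1, -1, 1],
 [0, 1, 1, 0]]
  V a = (-1, -1, -7, 0)
Solving gives a = (-1, -1, 1, -4).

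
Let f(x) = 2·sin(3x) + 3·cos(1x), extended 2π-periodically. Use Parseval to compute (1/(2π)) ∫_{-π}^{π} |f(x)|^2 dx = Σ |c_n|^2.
Σ |c_n|^2 = 13/2

Expand |f|^2 and use orthogonality of {sin(nx), cos(mx)} on [-π, π]:
  ∫_{-π}^{π} sin(nx)^2 dx = π, ∫ cos(mx)^2 dx = π, and cross terms integrate to 0.
So ∫_{-π}^{π} f(x)^2 dx = 2^2 · π + 3^2 · π = (4 + 9)π.
Divide by 2π: (4 + 9)/2 = 13/2.
By Parseval, this equals Σ |c_n|^2.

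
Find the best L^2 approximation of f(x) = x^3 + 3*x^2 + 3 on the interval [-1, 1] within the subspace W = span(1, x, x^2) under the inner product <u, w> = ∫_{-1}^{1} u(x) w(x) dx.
g(x) = 3*x^2 + 3*x/5 + 3

The best approximation g ∈ W is the orthogonal projection of f onto W. Writing g = a_0 + a_1 x + a_2 x^2, the coefficients solve the normal equations G · a = b where
  G_{ij} = <φ_i, φ_j> and b_i = <f, φ_i>, with φ_0 = 1, φ_1 = x, φ_2 = x^2.
G =
  [2, 0, 2/3]
  [0, 2/3, 0]
  [2/3, 0, 2/5],
b = (8, 2/5, 16/5).
Solving gives a_0 = 3, a_1 = 3/5, a_2 = 3, so
  g(x) = 3*x^2 + 3*x/5 + 3.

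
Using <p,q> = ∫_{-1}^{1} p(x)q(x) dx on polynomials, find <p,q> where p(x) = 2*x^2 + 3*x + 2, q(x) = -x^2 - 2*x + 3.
<p,q> = 148/15

Expand the product: p(x)·q(x) = -2*x^4 - 7*x^3 - 2*x^2 + 5*x + 6.
∫_{-1}^{1} of each monomial x^k gives [2/(k+1) if k even, 0 if k odd]. Integrating term-by-term (or equivalently evaluating the antiderivative F(x) = -2*x^5/5 - 7*x^4/4 - 2*x^3/3 + 5*x^2/2 + 6*x at the endpoints):
  F(1) − F(−1) = 341/60 − (-251/60) = 148/15.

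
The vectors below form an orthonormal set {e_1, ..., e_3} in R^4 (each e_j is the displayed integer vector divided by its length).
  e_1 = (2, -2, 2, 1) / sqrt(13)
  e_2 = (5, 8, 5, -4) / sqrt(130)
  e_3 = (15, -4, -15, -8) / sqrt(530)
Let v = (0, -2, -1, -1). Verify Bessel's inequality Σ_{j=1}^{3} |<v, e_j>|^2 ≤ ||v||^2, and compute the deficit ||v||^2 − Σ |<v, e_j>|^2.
Σ |<v, e_j>|^2 = 218/53; ||v||^2 = 6; deficit = 100/53

Write each e_j = u_j / sqrt(<u_j, u_j>) where u_j is the displayed integer vector. Then <v, e_j> = <v, u_j> / sqrt(<u_j, u_j>), so |<v, e_j>|^2 = <v, u_j>^2 / <u_j, u_j>.
Coefficients: <v, e_1> = 1/sqrt(13), <v, e_2> = -17/sqrt(130), <v, e_3> = 31/sqrt(530).
Square and sum: Σ |<v, e_j>|^2 = 218/53.
Compute ||v||^2 = v·v = 6.
Deficit = 6 − 218/53 = 100/53 ≥ 0, confirming Bessel's inequality. (The deficit equals ||v − Σ <v,e_j> e_j||^2, the squared distance from v to span{e_j}.)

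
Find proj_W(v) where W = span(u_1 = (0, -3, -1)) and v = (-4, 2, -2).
proj_W(v) = (0, 6/5, 2/5)

Set up U = [u_1 | ... | u_1] ∈ R^(3×1). The projector onto W = col(U) is P = U (U^T U)^(-1) U^T.
Compute U^T U =
  [10],
and U^T v = (-4).
Solve U^T U · c = U^T v for the coefficients: c = (-2/5). The projection is proj_W(v) = U c.
Check: (v - proj_W(v)) · u_1 = 0  (should be 0).
Result: proj_W(v) = (0, 6/5, 2/5).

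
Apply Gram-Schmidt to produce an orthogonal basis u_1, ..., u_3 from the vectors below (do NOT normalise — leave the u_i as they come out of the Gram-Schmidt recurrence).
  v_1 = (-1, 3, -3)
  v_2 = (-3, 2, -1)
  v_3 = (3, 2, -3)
Orthogonal basis:
  u_1 = (-1, 3, -3)
  u_2 = (-45/19, 2/19, 17/19)
  u_3 = (6/61, 16/61, 14/61)

Apply the Gram-Schmidt recurrence
  u_1 = v_1
  u_i = v_i − Σ_{j<i} ((v_i · u_j) / (u_j · u_j)) · u_j.

Step by step this gives:
  u_1 = (-1, 3, -3)
  u_2 = (-45/19, 2/19, 17/19)
  u_3 = (6/61, 16/61, 14/61)

Orthogonality check:
  u_2 · u_1 = 0 (should be 0)
  u_3 · u_1 = 0 (should be 0)
  u_3 · u_2 = 0 (should be 0)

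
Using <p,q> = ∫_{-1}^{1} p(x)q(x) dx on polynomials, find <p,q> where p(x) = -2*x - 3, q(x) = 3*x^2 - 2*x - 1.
<p,q> = 8/3

Expand the product: p(x)·q(x) = -6*x^3 - 5*x^2 + 8*x + 3.
∫_{-1}^{1} of each monomial x^k gives [2/(k+1) if k even, 0 if k odd]. Integrating term-by-term (or equivalently evaluating the antiderivative F(x) = -3*x^4/2 - 5*x^3/3 + 4*x^2 + 3*x at the endpoints):
  F(1) − F(−1) = 23/6 − (7/6) = 8/3.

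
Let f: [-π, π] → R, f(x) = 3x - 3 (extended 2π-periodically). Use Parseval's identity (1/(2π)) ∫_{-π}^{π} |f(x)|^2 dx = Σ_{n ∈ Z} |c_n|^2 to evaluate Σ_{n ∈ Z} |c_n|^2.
Σ |c_n|^2 = 3π^2 + 9

Expand and integrate term by term over [-π, π]:
  ∫ (3x)^2 dx = 9·(2π^3/3); ∫ 2·3·(-3)·x dx = 0 (odd integrand); ∫ (-3)^2 dx = 9·2π.
So (1/(2π)) ∫_{-π}^{π} (3x - 3)^2 dx = 9π^2/3 + 9 = 3π^2 + 9.
Parseval ⇒ Σ |c_n|^2 = 3π^2 + 9.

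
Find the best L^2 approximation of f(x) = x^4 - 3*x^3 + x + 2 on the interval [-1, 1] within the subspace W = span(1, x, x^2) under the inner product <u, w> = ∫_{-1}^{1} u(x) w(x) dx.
g(x) = 6*x^2/7 - 4*x/5 + 67/35

The best approximation g ∈ W is the orthogonal projection of f onto W. Writing g = a_0 + a_1 x + a_2 x^2, the coefficients solve the normal equations G · a = b where
  G_{ij} = <φ_i, φ_j> and b_i = <f, φ_i>, with φ_0 = 1, φ_1 = x, φ_2 = x^2.
G =
  [2, 0, 2/3]
  [0, 2/3, 0]
  [2/3, 0, 2/5],
b = (22/5, -8/15, 34/21).
Solving gives a_0 = 67/35, a_1 = -4/5, a_2 = 6/7, so
  g(x) = 6*x^2/7 - 4*x/5 + 67/35.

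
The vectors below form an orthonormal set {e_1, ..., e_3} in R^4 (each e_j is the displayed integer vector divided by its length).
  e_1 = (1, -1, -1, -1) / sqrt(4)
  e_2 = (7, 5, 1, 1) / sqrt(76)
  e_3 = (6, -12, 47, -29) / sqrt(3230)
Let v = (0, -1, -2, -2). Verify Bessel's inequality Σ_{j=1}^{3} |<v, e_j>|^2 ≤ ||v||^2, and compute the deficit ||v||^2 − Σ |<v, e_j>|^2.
Σ |<v, e_j>|^2 = 637/85; ||v||^2 = 9; deficit = 128/85

Write each e_j = u_j / sqrt(<u_j, u_j>) where u_j is the displayed integer vector. Then <v, e_j> = <v, u_j> / sqrt(<u_j, u_j>), so |<v, e_j>|^2 = <v, u_j>^2 / <u_j, u_j>.
Coefficients: <v, e_1> = 5/sqrt(4), <v, e_2> = -9/sqrt(76), <v, e_3> = -24/sqrt(3230).
Square and sum: Σ |<v, e_j>|^2 = 637/85.
Compute ||v||^2 = v·v = 9.
Deficit = 9 − 637/85 = 128/85 ≥ 0, confirming Bessel's inequality. (The deficit equals ||v − Σ <v,e_j> e_j||^2, the squared distance from v to span{e_j}.)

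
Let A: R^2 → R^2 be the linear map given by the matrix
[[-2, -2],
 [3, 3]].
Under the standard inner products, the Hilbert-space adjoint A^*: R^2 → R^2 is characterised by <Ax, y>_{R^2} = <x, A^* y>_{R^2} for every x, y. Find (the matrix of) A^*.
A^* = A^T =
[[-2, 3],
 [-2, 3]]

For real matrices with standard dot products, the defining identity <Ax, y> = <x, A^* y> gives (Ax)^T y = x^T (A^*) y, i.e. x^T A^T y = x^T (A^*) y. Since this holds for all x, y, we must have A^* = A^T. Therefore
A^* =
[[-2, 3],
 [-2, 3]].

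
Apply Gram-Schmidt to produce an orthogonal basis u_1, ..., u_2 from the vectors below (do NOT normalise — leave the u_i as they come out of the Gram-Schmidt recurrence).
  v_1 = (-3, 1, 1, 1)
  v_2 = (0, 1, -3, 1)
Orthogonal basis:
  u_1 = (-3, 1, 1, 1)
  u_2 = (-1/4, 13/12, -35/12, 13/12)

Apply the Gram-Schmidt recurrence
  u_1 = v_1
  u_i = v_i − Σ_{j<i} ((v_i · u_j) / (u_j · u_j)) · u_j.

Step by step this gives:
  u_1 = (-3, 1, 1, 1)
  u_2 = (-1/4, 13/12, -35/12, 13/12)

Orthogonality check:
  u_2 · u_1 = 0 (should be 0)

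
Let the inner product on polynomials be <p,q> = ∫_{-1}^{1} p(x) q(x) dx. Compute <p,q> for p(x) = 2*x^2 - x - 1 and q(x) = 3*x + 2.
<p,q> = -10/3

Expand the product: p(x)·q(x) = 6*x^3 + x^2 - 5*x - 2.
∫_{-1}^{1} of each monomial x^k gives [2/(k+1) if k even, 0 if k odd]. Integrating term-by-term (or equivalently evaluating the antiderivative F(x) = 3*x^4/2 + x^3/3 - 5*x^2/2 - 2*x at the endpoints):
  F(1) − F(−1) = -8/3 − (2/3) = -10/3.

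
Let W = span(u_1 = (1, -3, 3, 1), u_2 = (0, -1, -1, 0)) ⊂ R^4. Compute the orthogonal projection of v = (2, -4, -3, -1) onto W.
proj_W(v) = (1/5, -41/10, -29/10, 1/5)

Set up U = [u_1 | ... | u_2] ∈ R^(4×2). The projector onto W = col(U) is P = U (U^T U)^(-1) U^T.
Compute U^T U =
  [20, 0]
  [0, 2],
and U^T v = (4, 7).
Solve U^T U · c = U^T v for the coefficients: c = (1/5, 7/2). The projection is proj_W(v) = U c.
Check: (v - proj_W(v)) · u_1 = 0  (should be 0).
Check: (v - proj_W(v)) · u_2 = 0  (should be 0).
Result: proj_W(v) = (1/5, -41/10, -29/10, 1/5).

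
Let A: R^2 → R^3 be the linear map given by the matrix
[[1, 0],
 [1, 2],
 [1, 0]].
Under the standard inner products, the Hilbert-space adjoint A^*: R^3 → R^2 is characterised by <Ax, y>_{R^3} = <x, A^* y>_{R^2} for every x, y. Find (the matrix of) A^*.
A^* = A^T =
[[1, 1, 1],
 [0, 2, 0]]

For real matrices with standard dot products, the defining identity <Ax, y> = <x, A^* y> gives (Ax)^T y = x^T (A^*) y, i.e. x^T A^T y = x^T (A^*) y. Since this holds for all x, y, we must have A^* = A^T. Therefore
A^* =
[[1, 1, 1],
 [0, 2, 0]].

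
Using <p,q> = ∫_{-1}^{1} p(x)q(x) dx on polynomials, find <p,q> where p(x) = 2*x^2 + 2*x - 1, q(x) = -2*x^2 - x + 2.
<p,q> = -44/15

Expand the product: p(x)·q(x) = -4*x^4 - 6*x^3 + 4*x^2 + 5*x - 2.
∫_{-1}^{1} of each monomial x^k gives [2/(k+1) if k even, 0 if k odd]. Integrating term-by-term (or equivalently evaluating the antiderivative F(x) = -4*x^5/5 - 3*x^4/2 + 4*x^3/3 + 5*x^2/2 - 2*x at the endpoints):
  F(1) − F(−1) = -7/15 − (37/15) = -44/15.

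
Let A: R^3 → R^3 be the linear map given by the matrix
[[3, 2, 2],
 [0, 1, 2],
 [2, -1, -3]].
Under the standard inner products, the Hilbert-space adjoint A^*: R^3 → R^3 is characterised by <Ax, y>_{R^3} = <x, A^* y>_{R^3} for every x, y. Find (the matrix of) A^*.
A^* = A^T =
[[3, 0, 2],
 [2, 1, -1],
 [2, 2, -3]]

For real matrices with standard dot products, the defining identity <Ax, y> = <x, A^* y> gives (Ax)^T y = x^T (A^*) y, i.e. x^T A^T y = x^T (A^*) y. Since this holds for all x, y, we must have A^* = A^T. Therefore
A^* =
[[3, 0, 2],
 [2, 1, -1],
 [2, 2, -3]].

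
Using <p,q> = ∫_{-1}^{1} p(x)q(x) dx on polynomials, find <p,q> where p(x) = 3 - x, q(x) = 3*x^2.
<p,q> = 6

Expand the product: p(x)·q(x) = -3*x^3 + 9*x^2.
∫_{-1}^{1} of each monomial x^k gives [2/(k+1) if k even, 0 if k odd]. Integrating term-by-term (or equivalently evaluating the antiderivative F(x) = -3*x^4/4 + 3*x^3 at the endpoints):
  F(1) − F(−1) = 9/4 − (-15/4) = 6.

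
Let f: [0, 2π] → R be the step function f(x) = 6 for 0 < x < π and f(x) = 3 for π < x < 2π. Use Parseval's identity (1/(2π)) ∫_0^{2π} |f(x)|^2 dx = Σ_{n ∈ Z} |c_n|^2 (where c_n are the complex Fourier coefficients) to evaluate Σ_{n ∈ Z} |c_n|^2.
Σ |c_n|^2 = 45/2

Parseval equates the L^2 energy of f (normalised by 1/(2π)) with the ℓ^2 sum of its Fourier coefficients: (1/(2π)) ∫_0^{2π} |f|^2 = Σ |c_n|^2.
Compute the left side: (1/(2π)) [∫_0^π 6^2 dx + ∫_π^{2π} 3^2 dx] = (1/(2π)) · (36π + 9π) = (36 + 9)/2 = 45/2.
So Σ_{n ∈ Z} |c_n|^2 = 45/2.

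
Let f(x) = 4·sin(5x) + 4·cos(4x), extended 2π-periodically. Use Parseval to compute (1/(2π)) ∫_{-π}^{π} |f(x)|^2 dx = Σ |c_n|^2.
Σ |c_n|^2 = 16

Expand |f|^2 and use orthogonality of {sin(nx), cos(mx)} on [-π, π]:
  ∫_{-π}^{π} sin(nx)^2 dx = π, ∫ cos(mx)^2 dx = π, and cross terms integrate to 0.
So ∫_{-π}^{π} f(x)^2 dx = 4^2 · π + 4^2 · π = (16 + 16)π.
Divide by 2π: (16 + 16)/2 = 16.
By Parseval, this equals Σ |c_n|^2.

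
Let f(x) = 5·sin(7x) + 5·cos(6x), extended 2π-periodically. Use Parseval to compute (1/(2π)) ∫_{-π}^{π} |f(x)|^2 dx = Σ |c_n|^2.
Σ |c_n|^2 = 25

Expand |f|^2 and use orthogonality of {sin(nx), cos(mx)} on [-π, π]:
  ∫_{-π}^{π} sin(nx)^2 dx = π, ∫ cos(mx)^2 dx = π, and cross terms integrate to 0.
So ∫_{-π}^{π} f(x)^2 dx = 5^2 · π + 5^2 · π = (25 + 25)π.
Divide by 2π: (25 + 25)/2 = 25.
By Parseval, this equals Σ |c_n|^2.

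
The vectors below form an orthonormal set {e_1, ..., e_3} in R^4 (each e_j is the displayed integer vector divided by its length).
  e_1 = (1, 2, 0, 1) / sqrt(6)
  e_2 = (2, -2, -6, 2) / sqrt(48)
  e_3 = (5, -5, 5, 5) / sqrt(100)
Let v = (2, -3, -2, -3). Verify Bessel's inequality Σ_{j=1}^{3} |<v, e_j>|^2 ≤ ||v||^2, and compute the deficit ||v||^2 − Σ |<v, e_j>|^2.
Σ |<v, e_j>|^2 = 27/2; ||v||^2 = 26; deficit = 25/2

Write each e_j = u_j / sqrt(<u_j, u_j>) where u_j is the displayed integer vector. Then <v, e_j> = <v, u_j> / sqrt(<u_j, u_j>), so |<v, e_j>|^2 = <v, u_j>^2 / <u_j, u_j>.
Coefficients: <v, e_1> = -7/sqrt(6), <v, e_2> = 16/sqrt(48), <v, e_3> = 0/sqrt(100).
Square and sum: Σ |<v, e_j>|^2 = 27/2.
Compute ||v||^2 = v·v = 26.
Deficit = 26 − 27/2 = 25/2 ≥ 0, confirming Bessel's inequality. (The deficit equals ||v − Σ <v,e_j> e_j||^2, the squared distance from v to span{e_j}.)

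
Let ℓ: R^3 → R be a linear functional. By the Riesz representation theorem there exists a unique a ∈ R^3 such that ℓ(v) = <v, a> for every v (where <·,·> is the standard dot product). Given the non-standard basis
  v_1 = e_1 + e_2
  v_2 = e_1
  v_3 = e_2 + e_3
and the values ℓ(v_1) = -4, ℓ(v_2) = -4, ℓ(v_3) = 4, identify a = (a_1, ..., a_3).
a = (-4, 0, 4)

Write a = (a_1, ..., a_3) in the standard basis. For each basis vector v_i, ℓ(v_i) = <v_i, a> is a linear equation in the a_j's. Collect the n equations into a matrix system V a = ℓ, where row i of V is v_i (expressed in the standard basis). Since V is invertible (lower-triangular with 1s on the diagonal, up to permutation), solve by back-substitution:
  V =
[[1, 1, 0],
 [1, 0, 0],
 [0, 1, 1]]
  V a = (-4, -4, 4)
Solving gives a = (-4, 0, 4).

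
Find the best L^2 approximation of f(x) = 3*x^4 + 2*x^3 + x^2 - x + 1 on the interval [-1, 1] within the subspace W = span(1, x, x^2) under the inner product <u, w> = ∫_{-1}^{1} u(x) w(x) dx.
g(x) = 25*x^2/7 + x/5 + 26/35

The best approximation g ∈ W is the orthogonal projection of f onto W. Writing g = a_0 + a_1 x + a_2 x^2, the coefficients solve the normal equations G · a = b where
  G_{ij} = <φ_i, φ_j> and b_i = <f, φ_i>, with φ_0 = 1, φ_1 = x, φ_2 = x^2.
G =
  [2, 0, 2/3]
  [0, 2/3, 0]
  [2/3, 0, 2/5],
b = (58/15, 2/15, 202/105).
Solving gives a_0 = 26/35, a_1 = 1/5, a_2 = 25/7, so
  g(x) = 25*x^2/7 + x/5 + 26/35.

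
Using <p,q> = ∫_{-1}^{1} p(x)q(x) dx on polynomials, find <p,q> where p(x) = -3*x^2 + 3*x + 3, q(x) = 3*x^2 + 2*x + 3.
<p,q> = 92/5

Expand the product: p(x)·q(x) = -9*x^4 + 3*x^3 + 6*x^2 + 15*x + 9.
∫_{-1}^{1} of each monomial x^k gives [2/(k+1) if k even, 0 if k odd]. Integrating term-by-term (or equivalently evaluating the antiderivative F(x) = -9*x^5/5 + 3*x^4/4 + 2*x^3 + 15*x^2/2 + 9*x at the endpoints):
  F(1) − F(−1) = 349/20 − (-19/20) = 92/5.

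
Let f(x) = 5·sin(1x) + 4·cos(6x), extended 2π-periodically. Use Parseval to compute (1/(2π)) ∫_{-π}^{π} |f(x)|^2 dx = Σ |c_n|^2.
Σ |c_n|^2 = 41/2

Expand |f|^2 and use orthogonality of {sin(nx), cos(mx)} on [-π, π]:
  ∫_{-π}^{π} sin(nx)^2 dx = π, ∫ cos(mx)^2 dx = π, and cross terms integrate to 0.
So ∫_{-π}^{π} f(x)^2 dx = 5^2 · π + 4^2 · π = (25 + 16)π.
Divide by 2π: (25 + 16)/2 = 41/2.
By Parseval, this equals Σ |c_n|^2.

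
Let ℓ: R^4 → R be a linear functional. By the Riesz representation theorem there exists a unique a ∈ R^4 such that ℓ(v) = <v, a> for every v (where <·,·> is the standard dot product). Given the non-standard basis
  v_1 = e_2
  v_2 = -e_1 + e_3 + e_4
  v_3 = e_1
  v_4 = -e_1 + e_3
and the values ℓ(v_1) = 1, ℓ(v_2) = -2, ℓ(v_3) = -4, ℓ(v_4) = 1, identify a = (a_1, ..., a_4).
a = (-4, 1, -3, -3)

Write a = (a_1, ..., a_4) in the standard basis. For each basis vector v_i, ℓ(v_i) = <v_i, a> is a linear equation in the a_j's. Collect the n equations into a matrix system V a = ℓ, where row i of V is v_i (expressed in the standard basis). Since V is invertible (lower-triangular with 1s on the diagonal, up to permutation), solve by back-substitution:
  V =
[[0, 1, 0, 0],
 [-1, 0, 1, 1],
 [1, 0, 0, 0],
 [-1, 0, 1, 0]]
  V a = (1, -2, -4, 1)
Solving gives a = (-4, 1, -3, -3).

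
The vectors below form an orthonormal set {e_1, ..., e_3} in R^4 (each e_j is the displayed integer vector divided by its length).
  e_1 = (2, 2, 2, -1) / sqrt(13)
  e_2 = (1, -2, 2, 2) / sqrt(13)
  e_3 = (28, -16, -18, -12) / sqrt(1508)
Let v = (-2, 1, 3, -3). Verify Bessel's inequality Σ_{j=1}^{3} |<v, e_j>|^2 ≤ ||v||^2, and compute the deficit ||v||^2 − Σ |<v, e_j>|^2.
Σ |<v, e_j>|^2 = 3910/377; ||v||^2 = 23; deficit = 14*2**(11/604)*3**(90/151)*5**(155/302)*7**(1/151)/5

Write each e_j = u_j / sqrt(<u_j, u_j>) where u_j is the displayed integer vector. Then <v, e_j> = <v, u_j> / sqrt(<u_j, u_j>), so |<v, e_j>|^2 = <v, u_j>^2 / <u_j, u_j>.
Coefficients: <v, e_1> = 7/sqrt(13), <v, e_2> = -4/sqrt(13), <v, e_3> = -90/sqrt(1508).
Square and sum: Σ |<v, e_j>|^2 = 3910/377.
Compute ||v||^2 = v·v = 23.
Deficit = 23 − 3910/377 = 14*2**(11/604)*3**(90/151)*5**(155/302)*7**(1/151)/5 ≥ 0, confirming Bessel's inequality. (The deficit equals ||v − Σ <v,e_j> e_j||^2, the squared distance from v to span{e_j}.)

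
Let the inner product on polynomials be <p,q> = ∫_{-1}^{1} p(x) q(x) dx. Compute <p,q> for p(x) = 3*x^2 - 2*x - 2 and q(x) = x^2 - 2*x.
<p,q> = 38/15

Expand the product: p(x)·q(x) = 3*x^4 - 8*x^3 + 2*x^2 + 4*x.
∫_{-1}^{1} of each monomial x^k gives [2/(k+1) if k even, 0 if k odd]. Integrating term-by-term (or equivalently evaluating the antiderivative F(x) = 3*x^5/5 - 2*x^4 + 2*x^3/3 + 2*x^2 at the endpoints):
  F(1) − F(−1) = 19/15 − (-19/15) = 38/15.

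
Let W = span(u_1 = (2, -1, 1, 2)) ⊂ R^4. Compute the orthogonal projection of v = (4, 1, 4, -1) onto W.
proj_W(v) = (9/5, -9/10, 9/10, 9/5)

Set up U = [u_1 | ... | u_1] ∈ R^(4×1). The projector onto W = col(U) is P = U (U^T U)^(-1) U^T.
Compute U^T U =
  [10],
and U^T v = (9).
Solve U^T U · c = U^T v for the coefficients: c = (9/10). The projection is proj_W(v) = U c.
Check: (v - proj_W(v)) · u_1 = 0  (should be 0).
Result: proj_W(v) = (9/5, -9/10, 9/10, 9/5).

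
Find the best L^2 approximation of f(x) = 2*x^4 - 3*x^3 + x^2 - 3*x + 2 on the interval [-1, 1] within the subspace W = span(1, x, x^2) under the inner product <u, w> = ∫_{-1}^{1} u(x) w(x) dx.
g(x) = 19*x^2/7 - 24*x/5 + 64/35

The best approximation g ∈ W is the orthogonal projection of f onto W. Writing g = a_0 + a_1 x + a_2 x^2, the coefficients solve the normal equations G · a = b where
  G_{ij} = <φ_i, φ_j> and b_i = <f, φ_i>, with φ_0 = 1, φ_1 = x, φ_2 = x^2.
G =
  [2, 0, 2/3]
  [0, 2/3, 0]
  [2/3, 0, 2/5],
b = (82/15, -16/5, 242/105).
Solving gives a_0 = 64/35, a_1 = -24/5, a_2 = 19/7, so
  g(x) = 19*x^2/7 - 24*x/5 + 64/35.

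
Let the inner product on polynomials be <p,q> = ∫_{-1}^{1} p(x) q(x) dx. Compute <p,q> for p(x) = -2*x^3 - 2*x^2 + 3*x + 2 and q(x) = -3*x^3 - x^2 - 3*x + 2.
<p,q> = -24/35

Expand the product: p(x)·q(x) = 6*x^6 + 8*x^5 - x^4 - 7*x^3 - 15*x^2 + 4.
∫_{-1}^{1} of each monomial x^k gives [2/(k+1) if k even, 0 if k odd]. Integrating term-by-term (or equivalently evaluating the antiderivative F(x) = 6*x^7/7 + 4*x^6/3 - x^5/5 - 7*x^4/4 - 5*x^3 + 4*x at the endpoints):
  F(1) − F(−1) = -319/420 − (-31/420) = -24/35.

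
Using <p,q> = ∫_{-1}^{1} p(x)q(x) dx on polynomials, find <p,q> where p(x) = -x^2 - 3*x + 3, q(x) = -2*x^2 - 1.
<p,q> = -128/15

Expand the product: p(x)·q(x) = 2*x^4 + 6*x^3 - 5*x^2 + 3*x - 3.
∫_{-1}^{1} of each monomial x^k gives [2/(k+1) if k even, 0 if k odd]. Integrating term-by-term (or equivalently evaluating the antiderivative F(x) = 2*x^5/5 + 3*x^4/2 - 5*x^3/3 + 3*x^2/2 - 3*x at the endpoints):
  F(1) − F(−1) = -19/15 − (109/15) = -128/15.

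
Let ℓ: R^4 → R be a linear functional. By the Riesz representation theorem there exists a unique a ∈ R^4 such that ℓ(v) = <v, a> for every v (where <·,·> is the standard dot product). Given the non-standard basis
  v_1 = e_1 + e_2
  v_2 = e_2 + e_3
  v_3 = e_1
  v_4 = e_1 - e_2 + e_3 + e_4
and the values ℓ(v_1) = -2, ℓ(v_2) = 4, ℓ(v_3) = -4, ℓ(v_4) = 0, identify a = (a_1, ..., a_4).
a = (-4, 2, 2, 4)

Write a = (a_1, ..., a_4) in the standard basis. For each basis vector v_i, ℓ(v_i) = <v_i, a> is a linear equation in the a_j's. Collect the n equations into a matrix system V a = ℓ, where row i of V is v_i (expressed in the standard basis). Since V is invertible (lower-triangular with 1s on the diagonal, up to permutation), solve by back-substitution:
  V =
[[1, 1, 0, 0],
 [0, 1, 1, 0],
 [1, 0, 0, 0],
 [1, -1, 1, 1]]
  V a = (-2, 4, -4, 0)
Solving gives a = (-4, 2, 2, 4).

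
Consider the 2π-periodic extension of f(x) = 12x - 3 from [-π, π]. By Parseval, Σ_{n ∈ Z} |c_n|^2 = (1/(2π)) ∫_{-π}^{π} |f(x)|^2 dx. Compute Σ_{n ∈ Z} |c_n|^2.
Σ |c_n|^2 = 48π^2 + 9

Expand and integrate term by term over [-π, π]:
  ∫ (12x)^2 dx = 144·(2π^3/3); ∫ 2·12·(-3)·x dx = 0 (odd integrand); ∫ (-3)^2 dx = 9·2π.
So (1/(2π)) ∫_{-π}^{π} (12x - 3)^2 dx = 144π^2/3 + 9 = 48π^2 + 9.
Parseval ⇒ Σ |c_n|^2 = 48π^2 + 9.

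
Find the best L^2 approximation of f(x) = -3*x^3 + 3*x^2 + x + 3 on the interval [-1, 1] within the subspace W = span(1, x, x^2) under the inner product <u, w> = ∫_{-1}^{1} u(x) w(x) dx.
g(x) = 3*x^2 - 4*x/5 + 3

The best approximation g ∈ W is the orthogonal projection of f onto W. Writing g = a_0 + a_1 x + a_2 x^2, the coefficients solve the normal equations G · a = b where
  G_{ij} = <φ_i, φ_j> and b_i = <f, φ_i>, with φ_0 = 1, φ_1 = x, φ_2 = x^2.
G =
  [2, 0, 2/3]
  [0, 2/3, 0]
  [2/3, 0, 2/5],
b = (8, -8/15, 16/5).
Solving gives a_0 = 3, a_1 = -4/5, a_2 = 3, so
  g(x) = 3*x^2 - 4*x/5 + 3.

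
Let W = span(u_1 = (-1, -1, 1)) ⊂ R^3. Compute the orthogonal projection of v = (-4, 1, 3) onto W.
proj_W(v) = (-2, -2, 2)

Set up U = [u_1 | ... | u_1] ∈ R^(3×1). The projector onto W = col(U) is P = U (U^T U)^(-1) U^T.
Compute U^T U =
  [3],
and U^T v = (6).
Solve U^T U · c = U^T v for the coefficients: c = (2). The projection is proj_W(v) = U c.
Check: (v - proj_W(v)) · u_1 = 0  (should be 0).
Result: proj_W(v) = (-2, -2, 2).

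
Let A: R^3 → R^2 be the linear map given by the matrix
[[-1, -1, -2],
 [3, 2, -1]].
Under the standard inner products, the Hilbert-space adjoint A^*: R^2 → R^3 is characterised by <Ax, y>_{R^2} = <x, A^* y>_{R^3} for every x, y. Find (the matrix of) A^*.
A^* = A^T =
[[-1, 3],
 [-1, 2],
 [-2, -1]]

For real matrices with standard dot products, the defining identity <Ax, y> = <x, A^* y> gives (Ax)^T y = x^T (A^*) y, i.e. x^T A^T y = x^T (A^*) y. Since this holds for all x, y, we must have A^* = A^T. Therefore
A^* =
[[-1, 3],
 [-1, 2],
 [-2, -1]].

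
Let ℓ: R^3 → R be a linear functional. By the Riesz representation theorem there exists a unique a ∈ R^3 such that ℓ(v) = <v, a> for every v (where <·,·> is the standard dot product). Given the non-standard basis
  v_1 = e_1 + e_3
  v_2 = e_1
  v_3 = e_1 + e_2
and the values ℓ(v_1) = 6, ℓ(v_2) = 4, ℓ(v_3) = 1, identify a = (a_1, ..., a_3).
a = (4, -3, 2)

Write a = (a_1, ..., a_3) in the standard basis. For each basis vector v_i, ℓ(v_i) = <v_i, a> is a linear equation in the a_j's. Collect the n equations into a matrix system V a = ℓ, where row i of V is v_i (expressed in the standard basis). Since V is invertible (lower-triangular with 1s on the diagonal, up to permutation), solve by back-substitution:
  V =
[[1, 0, 1],
 [1, 0, 0],
 [1, 1, 0]]
  V a = (6, 4, 1)
Solving gives a = (4, -3, 2).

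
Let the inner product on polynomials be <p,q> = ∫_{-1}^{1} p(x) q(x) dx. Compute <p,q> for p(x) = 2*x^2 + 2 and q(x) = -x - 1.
<p,q> = -16/3

Expand the product: p(x)·q(x) = -2*x^3 - 2*x^2 - 2*x - 2.
∫_{-1}^{1} of each monomial x^k gives [2/(k+1) if k even, 0 if k odd]. Integrating term-by-term (or equivalently evaluating the antiderivative F(x) = -x^4/2 - 2*x^3/3 - x^2 - 2*x at the endpoints):
  F(1) − F(−1) = -25/6 − (7/6) = -16/3.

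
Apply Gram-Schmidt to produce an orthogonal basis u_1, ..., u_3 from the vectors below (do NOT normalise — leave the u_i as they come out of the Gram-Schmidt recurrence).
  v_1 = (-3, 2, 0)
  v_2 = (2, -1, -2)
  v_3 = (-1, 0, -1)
Orthogonal basis:
  u_1 = (-3, 2, 0)
  u_2 = (2/13, 3/13, -2)
  u_3 = (-20/53, -30/53, -5/53)

Apply the Gram-Schmidt recurrence
  u_1 = v_1
  u_i = v_i − Σ_{j<i} ((v_i · u_j) / (u_j · u_j)) · u_j.

Step by step this gives:
  u_1 = (-3, 2, 0)
  u_2 = (2/13, 3/13, -2)
  u_3 = (-20/53, -30/53, -5/53)

Orthogonality check:
  u_2 · u_1 = 0 (should be 0)
  u_3 · u_1 = 0 (should be 0)
  u_3 · u_2 = 0 (should be 0)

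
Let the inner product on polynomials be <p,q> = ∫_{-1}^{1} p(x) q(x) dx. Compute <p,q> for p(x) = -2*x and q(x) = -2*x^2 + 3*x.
<p,q> = -4

Expand the product: p(x)·q(x) = 4*x^3 - 6*x^2.
∫_{-1}^{1} of each monomial x^k gives [2/(k+1) if k even, 0 if k odd]. Integrating term-by-term (or equivalently evaluating the antiderivative F(x) = x^4 - 2*x^3 at the endpoints):
  F(1) − F(−1) = -1 − (3) = -4.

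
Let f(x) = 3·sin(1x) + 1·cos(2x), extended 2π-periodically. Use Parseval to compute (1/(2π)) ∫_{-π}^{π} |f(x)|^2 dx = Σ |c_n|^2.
Σ |c_n|^2 = 5

Expand |f|^2 and use orthogonality of {sin(nx), cos(mx)} on [-π, π]:
  ∫_{-π}^{π} sin(nx)^2 dx = π, ∫ cos(mx)^2 dx = π, and cross terms integrate to 0.
So ∫_{-π}^{π} f(x)^2 dx = 3^2 · π + 1^2 · π = (9 + 1)π.
Divide by 2π: (9 + 1)/2 = 5.
By Parseval, this equals Σ |c_n|^2.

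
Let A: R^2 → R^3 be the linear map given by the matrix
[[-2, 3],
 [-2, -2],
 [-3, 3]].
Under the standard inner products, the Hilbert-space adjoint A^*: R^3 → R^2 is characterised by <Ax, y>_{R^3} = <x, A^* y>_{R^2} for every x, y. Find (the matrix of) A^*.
A^* = A^T =
[[-2, -2, -3],
 [3, -2, 3]]

For real matrices with standard dot products, the defining identity <Ax, y> = <x, A^* y> gives (Ax)^T y = x^T (A^*) y, i.e. x^T A^T y = x^T (A^*) y. Since this holds for all x, y, we must have A^* = A^T. Therefore
A^* =
[[-2, -2, -3],
 [3, -2, 3]].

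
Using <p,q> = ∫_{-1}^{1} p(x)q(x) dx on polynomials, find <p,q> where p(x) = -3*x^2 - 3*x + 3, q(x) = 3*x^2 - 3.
<p,q> = -48/5

Expand the product: p(x)·q(x) = -9*x^4 - 9*x^3 + 18*x^2 + 9*x - 9.
∫_{-1}^{1} of each monomial x^k gives [2/(k+1) if k even, 0 if k odd]. Integrating term-by-term (or equivalently evaluating the antiderivative F(x) = -9*x^5/5 - 9*x^4/4 + 6*x^3 + 9*x^2/2 - 9*x at the endpoints):
  F(1) − F(−1) = -51/20 − (141/20) = -48/5.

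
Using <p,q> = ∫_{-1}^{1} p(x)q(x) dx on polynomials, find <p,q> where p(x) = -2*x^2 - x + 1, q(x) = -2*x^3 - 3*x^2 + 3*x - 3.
<p,q> = -14/5

Expand the product: p(x)·q(x) = 4*x^5 + 8*x^4 - 5*x^3 + 6*x - 3.
∫_{-1}^{1} of each monomial x^k gives [2/(k+1) if k even, 0 if k odd]. Integrating term-by-term (or equivalently evaluating the antiderivative F(x) = 2*x^6/3 + 8*x^5/5 - 5*x^4/4 + 3*x^2 - 3*x at the endpoints):
  F(1) − F(−1) = 61/60 − (229/60) = -14/5.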